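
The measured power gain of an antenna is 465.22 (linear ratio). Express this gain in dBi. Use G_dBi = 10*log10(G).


G_dBi = 10 * log10(465.22) = 26.68 dBi

26.68 dBi


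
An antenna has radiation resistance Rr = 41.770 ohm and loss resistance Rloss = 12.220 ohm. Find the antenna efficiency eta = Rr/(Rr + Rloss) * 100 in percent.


eta = 41.770 / (41.770 + 12.220) * 100 = 77.37%

77.37%


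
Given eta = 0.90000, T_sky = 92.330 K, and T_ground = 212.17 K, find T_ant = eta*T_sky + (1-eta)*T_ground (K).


T_ant = 0.90000 * 92.330 + (1 - 0.90000) * 212.17 = 104.3 K

104.3 K


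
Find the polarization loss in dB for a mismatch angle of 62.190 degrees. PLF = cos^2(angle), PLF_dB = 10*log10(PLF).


PLF_linear = cos^2(62.190 deg) = 0.2176605
PLF_dB = 10 * log10(0.2176605) = -6.622 dB

-6.622 dB


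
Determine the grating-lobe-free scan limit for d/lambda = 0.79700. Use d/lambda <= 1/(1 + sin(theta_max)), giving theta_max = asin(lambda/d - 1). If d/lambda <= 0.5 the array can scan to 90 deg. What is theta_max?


lambda/d - 1 = 1/0.79700 - 1 = 0.2547051
theta_max = asin(0.2547051) = 14.76 deg

14.76 deg


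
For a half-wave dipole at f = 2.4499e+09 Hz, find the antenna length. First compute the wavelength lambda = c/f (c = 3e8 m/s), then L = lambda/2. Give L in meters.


lambda = c / f = 3.0000e+08 / 2.4499e+09 = 0.1224540 m
L = lambda / 2 = 0.1224540 / 2 = 0.06123 m

0.06123 m


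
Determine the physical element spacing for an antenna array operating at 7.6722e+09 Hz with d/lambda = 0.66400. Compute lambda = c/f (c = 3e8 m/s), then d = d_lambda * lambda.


lambda = c / f = 3.0000e+08 / 7.6722e+09 = 0.03910221 m
d = 0.66400 * 0.03910221 = 0.02596 m

0.02596 m


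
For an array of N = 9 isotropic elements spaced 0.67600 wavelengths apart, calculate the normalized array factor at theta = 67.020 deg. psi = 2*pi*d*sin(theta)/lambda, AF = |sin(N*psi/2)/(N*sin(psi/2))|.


psi = 2*pi*0.67600*sin(67.020 deg) = 3.910362 rad
AF = |sin(9*3.910362/2) / (9*sin(3.910362/2))| = 0.1139

0.1139


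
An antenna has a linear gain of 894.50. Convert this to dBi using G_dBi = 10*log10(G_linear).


G_dBi = 10 * log10(894.50) = 29.52 dBi

29.52 dBi


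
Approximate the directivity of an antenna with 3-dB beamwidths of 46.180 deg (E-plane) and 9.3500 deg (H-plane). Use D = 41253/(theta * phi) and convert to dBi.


D_linear = 41253 / (46.180 * 9.3500) = 95.54105
D_dBi = 10 * log10(95.54105) = 19.80 dBi

19.80 dBi


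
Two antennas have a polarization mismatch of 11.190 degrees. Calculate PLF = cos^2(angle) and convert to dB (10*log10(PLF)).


PLF_linear = cos^2(11.190 deg) = 0.9623395
PLF_dB = 10 * log10(0.9623395) = -0.1667 dB

-0.1667 dB


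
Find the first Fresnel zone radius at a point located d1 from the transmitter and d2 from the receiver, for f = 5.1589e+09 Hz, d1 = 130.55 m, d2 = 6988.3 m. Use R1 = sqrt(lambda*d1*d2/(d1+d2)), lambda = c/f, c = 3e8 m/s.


lambda = c / f = 3.0000e+08 / 5.1589e+09 = 0.05815193 m
R1 = sqrt(0.05815193 * 130.55 * 6988.3 / (130.55 + 6988.3)) = 2.730 m

2.730 m


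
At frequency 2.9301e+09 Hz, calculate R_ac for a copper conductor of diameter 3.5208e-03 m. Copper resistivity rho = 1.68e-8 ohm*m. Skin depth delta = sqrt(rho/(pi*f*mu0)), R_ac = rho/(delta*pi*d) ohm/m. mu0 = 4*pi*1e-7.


delta = sqrt(1.68e-8 / (pi * 2.9301e+09 * 4*pi*1e-7)) = 1.205129e-06 m
R_ac = 1.68e-8 / (1.205129e-06 * pi * 3.5208e-03) = 1.260 ohm/m

1.260 ohm/m


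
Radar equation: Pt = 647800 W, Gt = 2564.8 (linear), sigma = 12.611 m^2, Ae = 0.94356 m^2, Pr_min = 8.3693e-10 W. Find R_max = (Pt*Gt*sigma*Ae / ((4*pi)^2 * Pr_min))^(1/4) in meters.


R^4 = 647800*2564.8*12.611*0.94356 / ((4*pi)^2 * 8.3693e-10) = 1.495907e+17
R_max = 1.495907e+17^0.25 = 19666 m

19666 m


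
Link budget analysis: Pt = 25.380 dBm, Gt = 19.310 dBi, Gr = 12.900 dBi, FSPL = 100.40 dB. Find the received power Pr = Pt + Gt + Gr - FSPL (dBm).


Pr = 25.380 + 19.310 + 12.900 - 100.40 = -42.81 dBm

-42.81 dBm


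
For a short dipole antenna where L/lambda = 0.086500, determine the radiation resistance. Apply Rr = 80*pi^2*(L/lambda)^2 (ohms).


Rr = 80 * pi^2 * (0.086500)^2 = 80 * 9.869604 * 7.482250e-03 = 5.908 ohm

5.908 ohm


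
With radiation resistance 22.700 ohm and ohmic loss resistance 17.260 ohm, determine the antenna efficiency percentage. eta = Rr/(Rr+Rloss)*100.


eta = 22.700 / (22.700 + 17.260) * 100 = 56.81%

56.81%


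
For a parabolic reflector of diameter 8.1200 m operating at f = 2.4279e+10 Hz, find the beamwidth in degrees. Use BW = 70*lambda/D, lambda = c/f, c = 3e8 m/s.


lambda = c / f = 3.0000e+08 / 2.4279e+10 = 0.01235636 m
BW = 70 * 0.01235636 / 8.1200 = 0.1065 deg

0.1065 deg


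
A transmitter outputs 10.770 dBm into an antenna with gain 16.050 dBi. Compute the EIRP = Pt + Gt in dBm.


EIRP = Pt + Gt = 10.770 + 16.050 = 26.82 dBm

26.82 dBm


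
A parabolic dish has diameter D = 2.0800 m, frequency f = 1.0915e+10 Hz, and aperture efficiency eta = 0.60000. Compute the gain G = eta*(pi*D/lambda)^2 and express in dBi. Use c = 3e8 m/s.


lambda = c / f = 3.0000e+08 / 1.0915e+10 = 0.02748511 m
G_linear = 0.60000 * (pi * 2.0800 / 0.02748511)^2 = 33914.29
G_dBi = 10 * log10(33914.29) = 45.30 dBi

45.30 dBi


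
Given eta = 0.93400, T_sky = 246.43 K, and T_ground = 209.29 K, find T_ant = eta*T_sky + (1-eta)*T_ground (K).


T_ant = 0.93400 * 246.43 + (1 - 0.93400) * 209.29 = 244.0 K

244.0 K


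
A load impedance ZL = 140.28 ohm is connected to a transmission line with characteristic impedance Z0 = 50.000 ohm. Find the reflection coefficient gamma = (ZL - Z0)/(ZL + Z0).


gamma = (140.28 - 50.000) / (140.28 + 50.000) = 0.4745

0.4745


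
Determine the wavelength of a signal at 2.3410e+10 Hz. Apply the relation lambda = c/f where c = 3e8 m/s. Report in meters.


lambda = c / f = 3.0000e+08 / 2.3410e+10 = 0.01282 m

0.01282 m


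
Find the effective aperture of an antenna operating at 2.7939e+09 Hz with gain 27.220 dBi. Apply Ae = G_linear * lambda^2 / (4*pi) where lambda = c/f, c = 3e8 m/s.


lambda = c / f = 3.0000e+08 / 2.7939e+09 = 0.1073768 m
G_linear = 10^(27.220/10) = 527.2299
Ae = G_linear * lambda^2 / (4*pi) = 527.2299 * 0.1073768^2 / (4*pi) = 0.4837 m^2

0.4837 m^2


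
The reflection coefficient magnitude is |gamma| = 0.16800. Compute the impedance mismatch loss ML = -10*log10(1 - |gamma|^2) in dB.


ML = -10 * log10(1 - 0.16800^2) = -10 * log10(0.971776) = 0.1243 dB

0.1243 dB


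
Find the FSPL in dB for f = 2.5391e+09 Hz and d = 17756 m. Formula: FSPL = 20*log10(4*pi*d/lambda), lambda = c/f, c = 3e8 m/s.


lambda = c / f = 3.0000e+08 / 2.5391e+09 = 0.1181521 m
FSPL = 20 * log10(4*pi*17756/0.1181521) = 125.5 dB

125.5 dB


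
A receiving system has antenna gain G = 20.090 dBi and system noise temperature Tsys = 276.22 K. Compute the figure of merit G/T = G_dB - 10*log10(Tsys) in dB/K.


G/T = 20.090 - 10*log10(276.22) = 20.090 - 24.41255 = -4.323 dB/K

-4.323 dB/K


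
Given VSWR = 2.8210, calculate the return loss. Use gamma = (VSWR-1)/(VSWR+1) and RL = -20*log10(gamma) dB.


gamma = (2.8210 - 1) / (2.8210 + 1) = 0.4765768
RL = -20 * log10(0.4765768) = 6.437 dB

6.437 dB


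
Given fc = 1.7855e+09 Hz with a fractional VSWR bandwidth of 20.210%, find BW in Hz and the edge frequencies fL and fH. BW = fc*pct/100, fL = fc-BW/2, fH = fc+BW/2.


BW = 1.7855e+09 * 20.210/100 = 3.608496e+08 Hz
fL = 1.7855e+09 - 3.608496e+08/2 = 1.605e+09 Hz
fH = 1.7855e+09 + 3.608496e+08/2 = 1.966e+09 Hz

BW=3.608e+08 Hz, fL=1.605e+09 Hz, fH=1.966e+09 Hz


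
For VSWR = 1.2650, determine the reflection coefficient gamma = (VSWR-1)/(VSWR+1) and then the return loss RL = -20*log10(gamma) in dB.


gamma = (1.2650 - 1) / (1.2650 + 1) = 0.1169978
RL = -20 * log10(0.1169978) = 18.64 dB

18.64 dB


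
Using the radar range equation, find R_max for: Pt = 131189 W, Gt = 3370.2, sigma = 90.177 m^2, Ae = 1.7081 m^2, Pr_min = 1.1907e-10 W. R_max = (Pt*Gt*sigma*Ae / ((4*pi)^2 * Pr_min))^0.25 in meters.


R^4 = 131189*3370.2*90.177*1.7081 / ((4*pi)^2 * 1.1907e-10) = 3.621930e+18
R_max = 3.621930e+18^0.25 = 43625 m

43625 m


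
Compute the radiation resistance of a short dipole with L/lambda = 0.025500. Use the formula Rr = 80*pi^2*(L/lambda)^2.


Rr = 80 * pi^2 * (0.025500)^2 = 80 * 9.869604 * 6.502500e-04 = 0.5134 ohm

0.5134 ohm


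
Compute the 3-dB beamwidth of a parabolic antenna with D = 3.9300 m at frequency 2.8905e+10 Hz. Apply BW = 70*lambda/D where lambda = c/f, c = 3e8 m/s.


lambda = c / f = 3.0000e+08 / 2.8905e+10 = 0.01037883 m
BW = 70 * 0.01037883 / 3.9300 = 0.1849 deg

0.1849 deg


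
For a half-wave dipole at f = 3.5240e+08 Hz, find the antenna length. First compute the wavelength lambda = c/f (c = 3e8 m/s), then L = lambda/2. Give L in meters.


lambda = c / f = 3.0000e+08 / 3.5240e+08 = 0.8513053 m
L = lambda / 2 = 0.8513053 / 2 = 0.4257 m

0.4257 m


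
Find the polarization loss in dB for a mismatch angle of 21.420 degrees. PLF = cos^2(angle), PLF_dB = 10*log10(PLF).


PLF_linear = cos^2(21.420 deg) = 0.8666277
PLF_dB = 10 * log10(0.8666277) = -0.6217 dB

-0.6217 dB


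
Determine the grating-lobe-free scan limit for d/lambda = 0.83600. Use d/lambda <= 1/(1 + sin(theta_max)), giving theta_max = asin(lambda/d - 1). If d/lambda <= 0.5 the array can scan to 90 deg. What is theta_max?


lambda/d - 1 = 1/0.83600 - 1 = 0.1961722
theta_max = asin(0.1961722) = 11.31 deg

11.31 deg


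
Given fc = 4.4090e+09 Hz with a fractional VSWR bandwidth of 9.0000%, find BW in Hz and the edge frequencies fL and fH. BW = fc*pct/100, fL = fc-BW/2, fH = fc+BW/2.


BW = 4.4090e+09 * 9.0000/100 = 3.968100e+08 Hz
fL = 4.4090e+09 - 3.968100e+08/2 = 4.211e+09 Hz
fH = 4.4090e+09 + 3.968100e+08/2 = 4.607e+09 Hz

BW=3.968e+08 Hz, fL=4.211e+09 Hz, fH=4.607e+09 Hz


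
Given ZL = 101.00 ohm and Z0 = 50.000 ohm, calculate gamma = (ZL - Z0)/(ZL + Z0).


gamma = (101.00 - 50.000) / (101.00 + 50.000) = 0.3377

0.3377


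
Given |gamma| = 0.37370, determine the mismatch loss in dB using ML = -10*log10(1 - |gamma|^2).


ML = -10 * log10(1 - 0.37370^2) = -10 * log10(0.86034831) = 0.6533 dB

0.6533 dB


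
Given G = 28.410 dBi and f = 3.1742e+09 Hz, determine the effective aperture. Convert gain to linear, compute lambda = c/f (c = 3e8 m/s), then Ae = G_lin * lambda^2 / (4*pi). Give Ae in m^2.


lambda = c / f = 3.0000e+08 / 3.1742e+09 = 0.09451200 m
G_linear = 10^(28.410/10) = 693.4258
Ae = G_linear * lambda^2 / (4*pi) = 693.4258 * 0.09451200^2 / (4*pi) = 0.4929 m^2

0.4929 m^2


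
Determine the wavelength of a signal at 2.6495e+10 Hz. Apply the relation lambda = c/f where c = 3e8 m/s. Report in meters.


lambda = c / f = 3.0000e+08 / 2.6495e+10 = 0.01132 m

0.01132 m


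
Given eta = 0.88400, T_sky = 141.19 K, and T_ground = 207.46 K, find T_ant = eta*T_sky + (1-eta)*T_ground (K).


T_ant = 0.88400 * 141.19 + (1 - 0.88400) * 207.46 = 148.9 K

148.9 K


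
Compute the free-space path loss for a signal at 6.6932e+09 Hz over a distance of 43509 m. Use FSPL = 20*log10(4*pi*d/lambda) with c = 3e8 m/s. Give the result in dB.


lambda = c / f = 3.0000e+08 / 6.6932e+09 = 0.04482161 m
FSPL = 20 * log10(4*pi*43509/0.04482161) = 141.7 dB

141.7 dB


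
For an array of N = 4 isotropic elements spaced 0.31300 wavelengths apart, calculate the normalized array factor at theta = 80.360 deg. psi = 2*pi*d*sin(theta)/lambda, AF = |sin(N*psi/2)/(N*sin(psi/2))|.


psi = 2*pi*0.31300*sin(80.360 deg) = 1.938867 rad
AF = |sin(4*1.938867/2) / (4*sin(1.938867/2))| = 0.2036

0.2036


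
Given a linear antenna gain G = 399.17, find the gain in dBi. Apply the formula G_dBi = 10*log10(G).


G_dBi = 10 * log10(399.17) = 26.01 dBi

26.01 dBi


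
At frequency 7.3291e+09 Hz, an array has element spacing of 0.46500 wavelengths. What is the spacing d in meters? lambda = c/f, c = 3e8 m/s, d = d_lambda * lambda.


lambda = c / f = 3.0000e+08 / 7.3291e+09 = 0.04093272 m
d = 0.46500 * 0.04093272 = 0.01903 m

0.01903 m


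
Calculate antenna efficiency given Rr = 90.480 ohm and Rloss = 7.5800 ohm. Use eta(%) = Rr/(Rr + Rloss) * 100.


eta = 90.480 / (90.480 + 7.5800) * 100 = 92.27%

92.27%


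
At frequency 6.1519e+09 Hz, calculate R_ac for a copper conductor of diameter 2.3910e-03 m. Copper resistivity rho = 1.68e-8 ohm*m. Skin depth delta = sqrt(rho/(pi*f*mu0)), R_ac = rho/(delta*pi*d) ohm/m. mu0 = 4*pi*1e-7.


delta = sqrt(1.68e-8 / (pi * 6.1519e+09 * 4*pi*1e-7)) = 8.317066e-07 m
R_ac = 1.68e-8 / (8.317066e-07 * pi * 2.3910e-03) = 2.689 ohm/m

2.689 ohm/m


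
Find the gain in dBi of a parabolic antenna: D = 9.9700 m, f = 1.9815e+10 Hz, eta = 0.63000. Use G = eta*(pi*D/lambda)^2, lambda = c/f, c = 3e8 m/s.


lambda = c / f = 3.0000e+08 / 1.9815e+10 = 0.01514005 m
G_linear = 0.63000 * (pi * 9.9700 / 0.01514005)^2 = 2.696348e+06
G_dBi = 10 * log10(2.696348e+06) = 64.31 dBi

64.31 dBi


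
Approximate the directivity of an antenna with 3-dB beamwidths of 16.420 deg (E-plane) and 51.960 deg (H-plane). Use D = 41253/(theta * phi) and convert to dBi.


D_linear = 41253 / (16.420 * 51.960) = 48.35187
D_dBi = 10 * log10(48.35187) = 16.84 dBi

16.84 dBi


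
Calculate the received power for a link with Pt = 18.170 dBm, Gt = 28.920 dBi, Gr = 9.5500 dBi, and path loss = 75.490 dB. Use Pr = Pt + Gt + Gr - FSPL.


Pr = 18.170 + 28.920 + 9.5500 - 75.490 = -18.85 dBm

-18.85 dBm


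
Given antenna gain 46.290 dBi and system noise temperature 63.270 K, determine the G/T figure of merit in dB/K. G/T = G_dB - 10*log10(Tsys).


G/T = 46.290 - 10*log10(63.270) = 46.290 - 18.01198 = 28.28 dB/K

28.28 dB/K


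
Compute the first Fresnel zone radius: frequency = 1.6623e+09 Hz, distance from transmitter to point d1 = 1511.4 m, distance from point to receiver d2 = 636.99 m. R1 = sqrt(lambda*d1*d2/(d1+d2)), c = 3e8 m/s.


lambda = c / f = 3.0000e+08 / 1.6623e+09 = 0.1804728 m
R1 = sqrt(0.1804728 * 1511.4 * 636.99 / (1511.4 + 636.99)) = 8.993 m

8.993 m


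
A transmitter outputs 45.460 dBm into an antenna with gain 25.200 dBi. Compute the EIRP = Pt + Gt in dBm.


EIRP = Pt + Gt = 45.460 + 25.200 = 70.66 dBm

70.66 dBm


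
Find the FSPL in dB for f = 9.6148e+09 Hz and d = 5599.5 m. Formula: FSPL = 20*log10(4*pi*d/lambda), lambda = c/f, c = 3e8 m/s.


lambda = c / f = 3.0000e+08 / 9.6148e+09 = 0.03120190 m
FSPL = 20 * log10(4*pi*5599.5/0.03120190) = 127.1 dB

127.1 dB


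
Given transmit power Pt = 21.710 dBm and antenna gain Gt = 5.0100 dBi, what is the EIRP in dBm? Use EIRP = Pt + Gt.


EIRP = Pt + Gt = 21.710 + 5.0100 = 26.72 dBm

26.72 dBm


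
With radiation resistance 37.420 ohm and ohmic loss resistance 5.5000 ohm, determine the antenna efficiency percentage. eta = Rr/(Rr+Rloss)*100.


eta = 37.420 / (37.420 + 5.5000) * 100 = 87.19%

87.19%


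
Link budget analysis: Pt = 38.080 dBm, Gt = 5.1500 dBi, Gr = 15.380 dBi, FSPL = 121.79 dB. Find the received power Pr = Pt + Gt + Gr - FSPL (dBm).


Pr = 38.080 + 5.1500 + 15.380 - 121.79 = -63.18 dBm

-63.18 dBm


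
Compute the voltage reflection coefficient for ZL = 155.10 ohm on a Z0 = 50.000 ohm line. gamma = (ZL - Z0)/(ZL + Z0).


gamma = (155.10 - 50.000) / (155.10 + 50.000) = 0.5124

0.5124


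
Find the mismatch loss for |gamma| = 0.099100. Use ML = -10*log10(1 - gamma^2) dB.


ML = -10 * log10(1 - 0.099100^2) = -10 * log10(0.99017919) = 0.04286 dB

0.04286 dB


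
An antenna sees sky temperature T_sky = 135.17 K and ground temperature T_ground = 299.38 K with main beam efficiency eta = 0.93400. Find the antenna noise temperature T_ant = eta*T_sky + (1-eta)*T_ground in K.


T_ant = 0.93400 * 135.17 + (1 - 0.93400) * 299.38 = 146.0 K

146.0 K


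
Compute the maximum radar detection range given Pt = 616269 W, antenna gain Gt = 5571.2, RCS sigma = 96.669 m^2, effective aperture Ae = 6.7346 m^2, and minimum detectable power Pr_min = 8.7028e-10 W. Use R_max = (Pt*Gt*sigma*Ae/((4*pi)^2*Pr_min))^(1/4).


R^4 = 616269*5571.2*96.669*6.7346 / ((4*pi)^2 * 8.7028e-10) = 1.626445e+19
R_max = 1.626445e+19^0.25 = 63505 m

63505 m


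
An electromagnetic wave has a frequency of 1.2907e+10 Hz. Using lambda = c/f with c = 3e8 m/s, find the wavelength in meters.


lambda = c / f = 3.0000e+08 / 1.2907e+10 = 0.02324 m

0.02324 m


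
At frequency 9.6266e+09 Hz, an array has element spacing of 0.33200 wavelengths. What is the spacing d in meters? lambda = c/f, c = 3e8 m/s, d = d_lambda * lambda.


lambda = c / f = 3.0000e+08 / 9.6266e+09 = 0.03116365 m
d = 0.33200 * 0.03116365 = 0.01035 m

0.01035 m


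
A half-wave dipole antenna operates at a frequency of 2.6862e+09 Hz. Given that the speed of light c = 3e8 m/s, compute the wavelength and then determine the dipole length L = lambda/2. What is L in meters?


lambda = c / f = 3.0000e+08 / 2.6862e+09 = 0.1116819 m
L = lambda / 2 = 0.1116819 / 2 = 0.05584 m

0.05584 m


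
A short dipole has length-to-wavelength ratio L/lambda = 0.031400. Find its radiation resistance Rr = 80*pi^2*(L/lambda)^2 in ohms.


Rr = 80 * pi^2 * (0.031400)^2 = 80 * 9.869604 * 9.859600e-04 = 0.7785 ohm

0.7785 ohm


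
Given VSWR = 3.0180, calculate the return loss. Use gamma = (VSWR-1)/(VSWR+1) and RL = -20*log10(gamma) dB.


gamma = (3.0180 - 1) / (3.0180 + 1) = 0.5022399
RL = -20 * log10(0.5022399) = 5.982 dB

5.982 dB


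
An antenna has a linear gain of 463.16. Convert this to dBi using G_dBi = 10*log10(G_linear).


G_dBi = 10 * log10(463.16) = 26.66 dBi

26.66 dBi


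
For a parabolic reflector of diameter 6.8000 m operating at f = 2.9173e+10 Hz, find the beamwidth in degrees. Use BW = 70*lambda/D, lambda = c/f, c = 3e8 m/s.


lambda = c / f = 3.0000e+08 / 2.9173e+10 = 0.01028348 m
BW = 70 * 0.01028348 / 6.8000 = 0.1059 deg

0.1059 deg


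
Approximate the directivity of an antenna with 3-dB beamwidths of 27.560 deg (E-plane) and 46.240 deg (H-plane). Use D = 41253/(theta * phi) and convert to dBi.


D_linear = 41253 / (27.560 * 46.240) = 32.37118
D_dBi = 10 * log10(32.37118) = 15.10 dBi

15.10 dBi


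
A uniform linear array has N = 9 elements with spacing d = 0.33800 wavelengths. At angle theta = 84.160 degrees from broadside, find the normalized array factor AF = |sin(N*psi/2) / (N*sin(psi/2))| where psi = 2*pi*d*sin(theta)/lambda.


psi = 2*pi*0.33800*sin(84.160 deg) = 2.112694 rad
AF = |sin(9*2.112694/2) / (9*sin(2.112694/2))| = 0.01050

0.01050


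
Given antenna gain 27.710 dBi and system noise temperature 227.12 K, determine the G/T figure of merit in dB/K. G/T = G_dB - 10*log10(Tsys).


G/T = 27.710 - 10*log10(227.12) = 27.710 - 23.56255 = 4.147 dB/K

4.147 dB/K


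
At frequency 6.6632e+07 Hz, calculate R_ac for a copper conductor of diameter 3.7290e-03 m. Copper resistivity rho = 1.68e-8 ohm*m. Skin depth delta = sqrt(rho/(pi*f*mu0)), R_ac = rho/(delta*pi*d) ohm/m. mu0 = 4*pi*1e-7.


delta = sqrt(1.68e-8 / (pi * 6.6632e+07 * 4*pi*1e-7)) = 7.991593e-06 m
R_ac = 1.68e-8 / (7.991593e-06 * pi * 3.7290e-03) = 0.1794 ohm/m

0.1794 ohm/m


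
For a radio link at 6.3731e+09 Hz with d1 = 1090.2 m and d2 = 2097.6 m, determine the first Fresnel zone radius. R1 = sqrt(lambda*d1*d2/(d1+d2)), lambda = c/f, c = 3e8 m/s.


lambda = c / f = 3.0000e+08 / 6.3731e+09 = 0.04707285 m
R1 = sqrt(0.04707285 * 1090.2 * 2097.6 / (1090.2 + 2097.6)) = 5.811 m

5.811 m


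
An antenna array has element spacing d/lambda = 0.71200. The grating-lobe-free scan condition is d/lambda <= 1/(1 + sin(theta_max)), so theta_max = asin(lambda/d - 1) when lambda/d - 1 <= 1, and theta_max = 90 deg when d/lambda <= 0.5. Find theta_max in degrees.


lambda/d - 1 = 1/0.71200 - 1 = 0.4044944
theta_max = asin(0.4044944) = 23.86 deg

23.86 deg


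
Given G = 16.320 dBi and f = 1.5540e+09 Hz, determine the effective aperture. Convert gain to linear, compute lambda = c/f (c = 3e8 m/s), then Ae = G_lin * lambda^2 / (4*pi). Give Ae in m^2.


lambda = c / f = 3.0000e+08 / 1.5540e+09 = 0.1930502 m
G_linear = 10^(16.320/10) = 42.85485
Ae = G_linear * lambda^2 / (4*pi) = 42.85485 * 0.1930502^2 / (4*pi) = 0.1271 m^2

0.1271 m^2


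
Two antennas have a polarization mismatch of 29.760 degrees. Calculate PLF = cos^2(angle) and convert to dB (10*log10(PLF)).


PLF_linear = cos^2(29.760 deg) = 0.7536188
PLF_dB = 10 * log10(0.7536188) = -1.228 dB

-1.228 dB


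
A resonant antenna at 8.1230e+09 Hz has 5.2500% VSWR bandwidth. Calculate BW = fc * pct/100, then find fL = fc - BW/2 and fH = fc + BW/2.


BW = 8.1230e+09 * 5.2500/100 = 4.264575e+08 Hz
fL = 8.1230e+09 - 4.264575e+08/2 = 7.910e+09 Hz
fH = 8.1230e+09 + 4.264575e+08/2 = 8.336e+09 Hz

BW=4.265e+08 Hz, fL=7.910e+09 Hz, fH=8.336e+09 Hz


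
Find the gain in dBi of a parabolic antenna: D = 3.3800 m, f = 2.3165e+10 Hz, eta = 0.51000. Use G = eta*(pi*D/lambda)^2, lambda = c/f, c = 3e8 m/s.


lambda = c / f = 3.0000e+08 / 2.3165e+10 = 0.01295057 m
G_linear = 0.51000 * (pi * 3.3800 / 0.01295057)^2 = 342866.9
G_dBi = 10 * log10(342866.9) = 55.35 dBi

55.35 dBi


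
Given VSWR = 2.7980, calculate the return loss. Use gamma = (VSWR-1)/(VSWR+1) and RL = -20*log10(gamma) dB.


gamma = (2.7980 - 1) / (2.7980 + 1) = 0.4734071
RL = -20 * log10(0.4734071) = 6.495 dB

6.495 dB


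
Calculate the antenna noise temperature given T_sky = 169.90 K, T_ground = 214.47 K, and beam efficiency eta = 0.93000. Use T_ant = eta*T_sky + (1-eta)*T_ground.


T_ant = 0.93000 * 169.90 + (1 - 0.93000) * 214.47 = 173.0 K

173.0 K


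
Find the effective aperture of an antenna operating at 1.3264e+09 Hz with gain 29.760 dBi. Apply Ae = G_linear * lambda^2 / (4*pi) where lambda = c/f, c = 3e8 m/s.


lambda = c / f = 3.0000e+08 / 1.3264e+09 = 0.2261761 m
G_linear = 10^(29.760/10) = 946.2372
Ae = G_linear * lambda^2 / (4*pi) = 946.2372 * 0.2261761^2 / (4*pi) = 3.852 m^2

3.852 m^2


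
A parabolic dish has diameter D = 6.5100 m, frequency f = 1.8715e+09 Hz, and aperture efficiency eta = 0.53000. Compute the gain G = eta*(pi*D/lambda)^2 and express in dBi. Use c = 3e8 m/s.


lambda = c / f = 3.0000e+08 / 1.8715e+09 = 0.1602992 m
G_linear = 0.53000 * (pi * 6.5100 / 0.1602992)^2 = 8627.300
G_dBi = 10 * log10(8627.300) = 39.36 dBi

39.36 dBi


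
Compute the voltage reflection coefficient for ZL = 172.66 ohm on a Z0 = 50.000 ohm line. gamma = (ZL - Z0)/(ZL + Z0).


gamma = (172.66 - 50.000) / (172.66 + 50.000) = 0.5509

0.5509


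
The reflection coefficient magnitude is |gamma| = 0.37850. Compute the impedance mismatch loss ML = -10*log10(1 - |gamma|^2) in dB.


ML = -10 * log10(1 - 0.37850^2) = -10 * log10(0.85673775) = 0.6715 dB

0.6715 dB


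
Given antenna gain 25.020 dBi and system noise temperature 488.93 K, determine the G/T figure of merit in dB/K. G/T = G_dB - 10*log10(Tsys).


G/T = 25.020 - 10*log10(488.93) = 25.020 - 26.89247 = -1.872 dB/K

-1.872 dB/K


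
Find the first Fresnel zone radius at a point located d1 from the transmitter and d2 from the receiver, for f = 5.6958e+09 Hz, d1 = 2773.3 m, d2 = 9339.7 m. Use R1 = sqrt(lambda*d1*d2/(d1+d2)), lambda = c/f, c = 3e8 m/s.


lambda = c / f = 3.0000e+08 / 5.6958e+09 = 0.05267039 m
R1 = sqrt(0.05267039 * 2773.3 * 9339.7 / (2773.3 + 9339.7)) = 10.61 m

10.61 m


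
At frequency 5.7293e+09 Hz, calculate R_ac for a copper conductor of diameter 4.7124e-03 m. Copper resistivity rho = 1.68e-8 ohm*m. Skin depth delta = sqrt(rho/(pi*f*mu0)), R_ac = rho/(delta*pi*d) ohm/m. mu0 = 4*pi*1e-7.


delta = sqrt(1.68e-8 / (pi * 5.7293e+09 * 4*pi*1e-7)) = 8.618347e-07 m
R_ac = 1.68e-8 / (8.618347e-07 * pi * 4.7124e-03) = 1.317 ohm/m

1.317 ohm/m


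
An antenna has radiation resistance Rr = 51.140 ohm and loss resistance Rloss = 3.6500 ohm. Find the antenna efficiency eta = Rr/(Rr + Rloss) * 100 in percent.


eta = 51.140 / (51.140 + 3.6500) * 100 = 93.34%

93.34%


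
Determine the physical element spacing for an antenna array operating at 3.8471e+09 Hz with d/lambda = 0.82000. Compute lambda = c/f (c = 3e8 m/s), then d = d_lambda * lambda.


lambda = c / f = 3.0000e+08 / 3.8471e+09 = 0.07798082 m
d = 0.82000 * 0.07798082 = 0.06394 m

0.06394 m


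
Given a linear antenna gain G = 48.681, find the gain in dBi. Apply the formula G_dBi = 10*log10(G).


G_dBi = 10 * log10(48.681) = 16.87 dBi

16.87 dBi


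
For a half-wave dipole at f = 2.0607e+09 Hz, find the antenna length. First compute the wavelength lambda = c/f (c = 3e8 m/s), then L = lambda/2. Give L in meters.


lambda = c / f = 3.0000e+08 / 2.0607e+09 = 0.1455816 m
L = lambda / 2 = 0.1455816 / 2 = 0.07279 m

0.07279 m


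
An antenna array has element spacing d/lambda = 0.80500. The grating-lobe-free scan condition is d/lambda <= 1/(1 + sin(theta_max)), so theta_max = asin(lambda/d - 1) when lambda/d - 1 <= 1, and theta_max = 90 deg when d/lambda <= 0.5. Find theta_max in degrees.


lambda/d - 1 = 1/0.80500 - 1 = 0.2422360
theta_max = asin(0.2422360) = 14.02 deg

14.02 deg


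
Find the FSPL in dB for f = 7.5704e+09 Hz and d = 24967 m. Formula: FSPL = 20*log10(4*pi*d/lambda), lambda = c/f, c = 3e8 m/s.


lambda = c / f = 3.0000e+08 / 7.5704e+09 = 0.03962802 m
FSPL = 20 * log10(4*pi*24967/0.03962802) = 138.0 dB

138.0 dB


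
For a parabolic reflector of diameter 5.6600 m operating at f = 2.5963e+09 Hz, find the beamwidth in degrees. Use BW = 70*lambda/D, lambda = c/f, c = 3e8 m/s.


lambda = c / f = 3.0000e+08 / 2.5963e+09 = 0.1155491 m
BW = 70 * 0.1155491 / 5.6600 = 1.429 deg

1.429 deg


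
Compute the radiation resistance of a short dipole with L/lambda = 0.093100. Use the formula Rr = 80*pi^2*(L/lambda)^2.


Rr = 80 * pi^2 * (0.093100)^2 = 80 * 9.869604 * 8.667610e-03 = 6.844 ohm

6.844 ohm


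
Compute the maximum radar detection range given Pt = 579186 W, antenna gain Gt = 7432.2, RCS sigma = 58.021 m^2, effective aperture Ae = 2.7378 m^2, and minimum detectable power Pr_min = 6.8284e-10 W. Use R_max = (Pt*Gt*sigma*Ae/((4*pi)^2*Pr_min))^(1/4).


R^4 = 579186*7432.2*58.021*2.7378 / ((4*pi)^2 * 6.8284e-10) = 6.341379e+18
R_max = 6.341379e+18^0.25 = 50182 m

50182 m


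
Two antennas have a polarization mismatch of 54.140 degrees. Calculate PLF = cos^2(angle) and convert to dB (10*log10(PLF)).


PLF_linear = cos^2(54.140 deg) = 0.3431695
PLF_dB = 10 * log10(0.3431695) = -4.645 dB

-4.645 dB


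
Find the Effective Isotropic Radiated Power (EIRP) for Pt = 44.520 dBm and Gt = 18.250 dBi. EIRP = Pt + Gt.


EIRP = Pt + Gt = 44.520 + 18.250 = 62.77 dBm

62.77 dBm


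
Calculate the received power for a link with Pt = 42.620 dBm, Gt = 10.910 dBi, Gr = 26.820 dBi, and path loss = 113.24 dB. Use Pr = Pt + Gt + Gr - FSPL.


Pr = 42.620 + 10.910 + 26.820 - 113.24 = -32.89 dBm

-32.89 dBm


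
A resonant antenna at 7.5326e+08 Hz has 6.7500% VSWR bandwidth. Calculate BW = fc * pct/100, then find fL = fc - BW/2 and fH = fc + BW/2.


BW = 7.5326e+08 * 6.7500/100 = 5.084505e+07 Hz
fL = 7.5326e+08 - 5.084505e+07/2 = 7.278e+08 Hz
fH = 7.5326e+08 + 5.084505e+07/2 = 7.787e+08 Hz

BW=5.085e+07 Hz, fL=7.278e+08 Hz, fH=7.787e+08 Hz


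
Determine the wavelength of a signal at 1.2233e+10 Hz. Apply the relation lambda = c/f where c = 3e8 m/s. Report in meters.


lambda = c / f = 3.0000e+08 / 1.2233e+10 = 0.02452 m

0.02452 m


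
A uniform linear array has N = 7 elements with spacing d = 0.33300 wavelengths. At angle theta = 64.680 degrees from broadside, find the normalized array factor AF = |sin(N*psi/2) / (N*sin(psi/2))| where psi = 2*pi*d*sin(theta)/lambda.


psi = 2*pi*0.33300*sin(64.680 deg) = 1.891300 rad
AF = |sin(7*1.891300/2) / (7*sin(1.891300/2))| = 0.05815

0.05815


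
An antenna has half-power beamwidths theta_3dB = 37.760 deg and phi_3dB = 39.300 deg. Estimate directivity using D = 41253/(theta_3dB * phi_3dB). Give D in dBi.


D_linear = 41253 / (37.760 * 39.300) = 27.79912
D_dBi = 10 * log10(27.79912) = 14.44 dBi

14.44 dBi


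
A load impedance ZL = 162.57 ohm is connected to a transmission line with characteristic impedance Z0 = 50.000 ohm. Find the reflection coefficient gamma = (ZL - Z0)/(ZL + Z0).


gamma = (162.57 - 50.000) / (162.57 + 50.000) = 0.5296

0.5296


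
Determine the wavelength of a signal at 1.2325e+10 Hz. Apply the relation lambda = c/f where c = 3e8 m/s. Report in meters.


lambda = c / f = 3.0000e+08 / 1.2325e+10 = 0.02434 m

0.02434 m


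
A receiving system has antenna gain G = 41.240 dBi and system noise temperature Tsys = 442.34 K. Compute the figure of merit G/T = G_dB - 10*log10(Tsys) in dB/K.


G/T = 41.240 - 10*log10(442.34) = 41.240 - 26.45756 = 14.78 dB/K

14.78 dB/K


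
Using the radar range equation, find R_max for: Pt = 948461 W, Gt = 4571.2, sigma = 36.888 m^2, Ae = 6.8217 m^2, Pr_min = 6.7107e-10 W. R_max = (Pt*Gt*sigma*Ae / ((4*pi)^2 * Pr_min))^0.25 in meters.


R^4 = 948461*4571.2*36.888*6.8217 / ((4*pi)^2 * 6.7107e-10) = 1.029532e+19
R_max = 1.029532e+19^0.25 = 56645 m

56645 m


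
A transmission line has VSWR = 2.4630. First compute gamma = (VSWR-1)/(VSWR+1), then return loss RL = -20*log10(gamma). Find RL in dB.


gamma = (2.4630 - 1) / (2.4630 + 1) = 0.4224661
RL = -20 * log10(0.4224661) = 7.484 dB

7.484 dB


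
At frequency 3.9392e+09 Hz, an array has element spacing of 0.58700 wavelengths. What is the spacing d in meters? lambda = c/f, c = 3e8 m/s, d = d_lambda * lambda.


lambda = c / f = 3.0000e+08 / 3.9392e+09 = 0.07615760 m
d = 0.58700 * 0.07615760 = 0.04470 m

0.04470 m


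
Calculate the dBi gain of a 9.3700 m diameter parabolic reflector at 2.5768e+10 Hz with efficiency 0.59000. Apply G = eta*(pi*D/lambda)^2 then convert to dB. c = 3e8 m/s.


lambda = c / f = 3.0000e+08 / 2.5768e+10 = 0.01164235 m
G_linear = 0.59000 * (pi * 9.3700 / 0.01164235)^2 = 3.771809e+06
G_dBi = 10 * log10(3.771809e+06) = 65.77 dBi

65.77 dBi


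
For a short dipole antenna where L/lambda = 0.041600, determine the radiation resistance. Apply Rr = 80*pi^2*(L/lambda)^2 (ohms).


Rr = 80 * pi^2 * (0.041600)^2 = 80 * 9.869604 * 1.730560e-03 = 1.366 ohm

1.366 ohm


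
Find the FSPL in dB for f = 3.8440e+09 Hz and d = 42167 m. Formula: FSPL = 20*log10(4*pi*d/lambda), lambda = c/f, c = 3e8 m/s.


lambda = c / f = 3.0000e+08 / 3.8440e+09 = 0.07804370 m
FSPL = 20 * log10(4*pi*42167/0.07804370) = 136.6 dB

136.6 dB


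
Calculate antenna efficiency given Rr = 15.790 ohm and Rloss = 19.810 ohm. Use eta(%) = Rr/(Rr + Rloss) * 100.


eta = 15.790 / (15.790 + 19.810) * 100 = 44.35%

44.35%


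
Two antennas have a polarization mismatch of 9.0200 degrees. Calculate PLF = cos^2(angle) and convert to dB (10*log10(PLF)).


PLF_linear = cos^2(9.0200 deg) = 0.9754203
PLF_dB = 10 * log10(0.9754203) = -0.1081 dB

-0.1081 dB


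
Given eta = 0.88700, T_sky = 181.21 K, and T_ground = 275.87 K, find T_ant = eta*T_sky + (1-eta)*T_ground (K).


T_ant = 0.88700 * 181.21 + (1 - 0.88700) * 275.87 = 191.9 K

191.9 K


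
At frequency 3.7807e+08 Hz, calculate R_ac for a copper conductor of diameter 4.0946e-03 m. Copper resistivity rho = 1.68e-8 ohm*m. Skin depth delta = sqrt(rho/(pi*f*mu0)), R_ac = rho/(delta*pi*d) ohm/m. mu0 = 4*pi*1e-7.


delta = sqrt(1.68e-8 / (pi * 3.7807e+08 * 4*pi*1e-7)) = 3.354970e-06 m
R_ac = 1.68e-8 / (3.354970e-06 * pi * 4.0946e-03) = 0.3893 ohm/m

0.3893 ohm/m


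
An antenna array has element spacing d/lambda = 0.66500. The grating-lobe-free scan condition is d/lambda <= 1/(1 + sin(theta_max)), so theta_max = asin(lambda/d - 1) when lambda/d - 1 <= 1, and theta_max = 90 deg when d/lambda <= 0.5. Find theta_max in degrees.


lambda/d - 1 = 1/0.66500 - 1 = 0.5037594
theta_max = asin(0.5037594) = 30.25 deg

30.25 deg


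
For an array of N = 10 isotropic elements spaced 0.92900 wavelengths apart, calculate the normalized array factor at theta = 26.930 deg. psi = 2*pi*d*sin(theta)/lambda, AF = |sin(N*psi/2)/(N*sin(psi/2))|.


psi = 2*pi*0.92900*sin(26.930 deg) = 2.643622 rad
AF = |sin(10*2.643622/2) / (10*sin(2.643622/2))| = 0.06259

0.06259


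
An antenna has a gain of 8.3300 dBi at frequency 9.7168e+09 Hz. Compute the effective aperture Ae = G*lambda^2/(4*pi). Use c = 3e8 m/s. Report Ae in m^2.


lambda = c / f = 3.0000e+08 / 9.7168e+09 = 0.03087436 m
G_linear = 10^(8.3300/10) = 6.807694
Ae = G_linear * lambda^2 / (4*pi) = 6.807694 * 0.03087436^2 / (4*pi) = 5.164e-04 m^2

5.164e-04 m^2


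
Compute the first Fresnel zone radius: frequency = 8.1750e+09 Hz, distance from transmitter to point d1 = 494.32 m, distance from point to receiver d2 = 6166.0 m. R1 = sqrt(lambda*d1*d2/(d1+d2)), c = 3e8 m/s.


lambda = c / f = 3.0000e+08 / 8.1750e+09 = 0.03669725 m
R1 = sqrt(0.03669725 * 494.32 * 6166.0 / (494.32 + 6166.0)) = 4.098 m

4.098 m


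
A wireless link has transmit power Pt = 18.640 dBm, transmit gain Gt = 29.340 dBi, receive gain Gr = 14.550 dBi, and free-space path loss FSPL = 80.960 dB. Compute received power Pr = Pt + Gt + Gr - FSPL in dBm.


Pr = 18.640 + 29.340 + 14.550 - 80.960 = -18.43 dBm

-18.43 dBm


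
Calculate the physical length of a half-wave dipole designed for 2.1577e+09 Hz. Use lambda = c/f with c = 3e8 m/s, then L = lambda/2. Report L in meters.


lambda = c / f = 3.0000e+08 / 2.1577e+09 = 0.1390369 m
L = lambda / 2 = 0.1390369 / 2 = 0.06952 m

0.06952 m


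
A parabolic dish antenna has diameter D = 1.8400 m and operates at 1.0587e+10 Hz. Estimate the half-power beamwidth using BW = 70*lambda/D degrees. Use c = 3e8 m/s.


lambda = c / f = 3.0000e+08 / 1.0587e+10 = 0.02833664 m
BW = 70 * 0.02833664 / 1.8400 = 1.078 deg

1.078 deg


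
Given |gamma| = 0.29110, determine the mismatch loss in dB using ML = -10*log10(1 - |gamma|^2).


ML = -10 * log10(1 - 0.29110^2) = -10 * log10(0.91526079) = 0.3846 dB

0.3846 dB


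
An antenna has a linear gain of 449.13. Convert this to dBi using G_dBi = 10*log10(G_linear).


G_dBi = 10 * log10(449.13) = 26.52 dBi

26.52 dBi


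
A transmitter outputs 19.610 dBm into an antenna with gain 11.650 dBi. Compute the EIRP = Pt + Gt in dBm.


EIRP = Pt + Gt = 19.610 + 11.650 = 31.26 dBm

31.26 dBm


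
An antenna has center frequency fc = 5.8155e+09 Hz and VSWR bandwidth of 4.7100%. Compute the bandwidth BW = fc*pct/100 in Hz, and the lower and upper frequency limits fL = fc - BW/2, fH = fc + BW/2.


BW = 5.8155e+09 * 4.7100/100 = 2.739100e+08 Hz
fL = 5.8155e+09 - 2.739100e+08/2 = 5.679e+09 Hz
fH = 5.8155e+09 + 2.739100e+08/2 = 5.952e+09 Hz

BW=2.739e+08 Hz, fL=5.679e+09 Hz, fH=5.952e+09 Hz


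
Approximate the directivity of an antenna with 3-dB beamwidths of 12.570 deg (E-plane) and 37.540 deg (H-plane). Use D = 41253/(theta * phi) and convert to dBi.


D_linear = 41253 / (12.570 * 37.540) = 87.42306
D_dBi = 10 * log10(87.42306) = 19.42 dBi

19.42 dBi


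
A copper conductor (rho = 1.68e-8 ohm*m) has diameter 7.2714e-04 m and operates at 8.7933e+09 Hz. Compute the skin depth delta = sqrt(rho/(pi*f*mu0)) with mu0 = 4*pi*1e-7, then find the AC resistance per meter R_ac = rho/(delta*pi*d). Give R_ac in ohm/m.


delta = sqrt(1.68e-8 / (pi * 8.7933e+09 * 4*pi*1e-7)) = 6.956629e-07 m
R_ac = 1.68e-8 / (6.956629e-07 * pi * 7.2714e-04) = 10.57 ohm/m

10.57 ohm/m


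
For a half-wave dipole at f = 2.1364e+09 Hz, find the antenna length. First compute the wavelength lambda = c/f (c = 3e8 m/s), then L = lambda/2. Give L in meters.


lambda = c / f = 3.0000e+08 / 2.1364e+09 = 0.1404231 m
L = lambda / 2 = 0.1404231 / 2 = 0.07021 m

0.07021 m


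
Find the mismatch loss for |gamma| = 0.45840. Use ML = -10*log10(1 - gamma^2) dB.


ML = -10 * log10(1 - 0.45840^2) = -10 * log10(0.78986944) = 1.024 dB

1.024 dB


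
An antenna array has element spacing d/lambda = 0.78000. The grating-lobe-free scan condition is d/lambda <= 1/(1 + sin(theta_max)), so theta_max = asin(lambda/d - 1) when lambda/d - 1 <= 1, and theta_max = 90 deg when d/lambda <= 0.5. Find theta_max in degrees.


lambda/d - 1 = 1/0.78000 - 1 = 0.2820513
theta_max = asin(0.2820513) = 16.38 deg

16.38 deg


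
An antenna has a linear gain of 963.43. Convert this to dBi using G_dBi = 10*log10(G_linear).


G_dBi = 10 * log10(963.43) = 29.84 dBi

29.84 dBi


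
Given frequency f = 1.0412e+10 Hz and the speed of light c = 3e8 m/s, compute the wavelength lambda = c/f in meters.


lambda = c / f = 3.0000e+08 / 1.0412e+10 = 0.02881 m

0.02881 m


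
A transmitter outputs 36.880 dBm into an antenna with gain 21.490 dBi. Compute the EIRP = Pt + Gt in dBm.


EIRP = Pt + Gt = 36.880 + 21.490 = 58.37 dBm

58.37 dBm


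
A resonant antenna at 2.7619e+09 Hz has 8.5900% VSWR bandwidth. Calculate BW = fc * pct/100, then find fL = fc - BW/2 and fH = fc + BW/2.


BW = 2.7619e+09 * 8.5900/100 = 2.372472e+08 Hz
fL = 2.7619e+09 - 2.372472e+08/2 = 2.643e+09 Hz
fH = 2.7619e+09 + 2.372472e+08/2 = 2.881e+09 Hz

BW=2.372e+08 Hz, fL=2.643e+09 Hz, fH=2.881e+09 Hz


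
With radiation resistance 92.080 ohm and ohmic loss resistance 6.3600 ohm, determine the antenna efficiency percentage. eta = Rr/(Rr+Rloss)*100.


eta = 92.080 / (92.080 + 6.3600) * 100 = 93.54%

93.54%


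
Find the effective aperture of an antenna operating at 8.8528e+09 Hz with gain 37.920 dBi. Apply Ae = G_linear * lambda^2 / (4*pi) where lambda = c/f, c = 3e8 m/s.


lambda = c / f = 3.0000e+08 / 8.8528e+09 = 0.03388758 m
G_linear = 10^(37.920/10) = 6194.411
Ae = G_linear * lambda^2 / (4*pi) = 6194.411 * 0.03388758^2 / (4*pi) = 0.5661 m^2

0.5661 m^2


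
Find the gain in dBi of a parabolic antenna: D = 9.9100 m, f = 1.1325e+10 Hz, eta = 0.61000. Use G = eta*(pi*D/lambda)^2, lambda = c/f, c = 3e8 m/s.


lambda = c / f = 3.0000e+08 / 1.1325e+10 = 0.02649007 m
G_linear = 0.61000 * (pi * 9.9100 / 0.02649007)^2 = 842579.1
G_dBi = 10 * log10(842579.1) = 59.26 dBi

59.26 dBi


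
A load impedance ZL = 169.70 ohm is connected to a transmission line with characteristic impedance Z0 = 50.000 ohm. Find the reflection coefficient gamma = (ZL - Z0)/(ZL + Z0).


gamma = (169.70 - 50.000) / (169.70 + 50.000) = 0.5448

0.5448


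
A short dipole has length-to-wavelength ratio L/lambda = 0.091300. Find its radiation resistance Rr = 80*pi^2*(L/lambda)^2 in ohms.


Rr = 80 * pi^2 * (0.091300)^2 = 80 * 9.869604 * 8.335690e-03 = 6.582 ohm

6.582 ohm


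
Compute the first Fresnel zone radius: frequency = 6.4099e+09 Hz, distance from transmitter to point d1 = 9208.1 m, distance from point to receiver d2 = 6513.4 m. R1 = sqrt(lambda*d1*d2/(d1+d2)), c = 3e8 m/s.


lambda = c / f = 3.0000e+08 / 6.4099e+09 = 0.04680260 m
R1 = sqrt(0.04680260 * 9208.1 * 6513.4 / (9208.1 + 6513.4)) = 13.36 m

13.36 m


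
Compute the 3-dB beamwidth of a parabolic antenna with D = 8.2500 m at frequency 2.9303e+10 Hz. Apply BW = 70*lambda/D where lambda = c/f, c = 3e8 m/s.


lambda = c / f = 3.0000e+08 / 2.9303e+10 = 0.01023786 m
BW = 70 * 0.01023786 / 8.2500 = 0.08687 deg

0.08687 deg


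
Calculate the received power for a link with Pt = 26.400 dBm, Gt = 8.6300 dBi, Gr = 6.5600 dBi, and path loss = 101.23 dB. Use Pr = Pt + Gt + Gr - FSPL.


Pr = 26.400 + 8.6300 + 6.5600 - 101.23 = -59.64 dBm

-59.64 dBm


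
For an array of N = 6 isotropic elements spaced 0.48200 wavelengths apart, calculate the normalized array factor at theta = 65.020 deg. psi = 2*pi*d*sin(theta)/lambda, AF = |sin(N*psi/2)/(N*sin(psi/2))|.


psi = 2*pi*0.48200*sin(65.020 deg) = 2.745195 rad
AF = |sin(6*2.745195/2) / (6*sin(2.745195/2))| = 0.1578

0.1578


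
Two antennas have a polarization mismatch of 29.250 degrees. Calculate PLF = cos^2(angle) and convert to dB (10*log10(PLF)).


PLF_linear = cos^2(29.250 deg) = 0.7612493
PLF_dB = 10 * log10(0.7612493) = -1.185 dB

-1.185 dB


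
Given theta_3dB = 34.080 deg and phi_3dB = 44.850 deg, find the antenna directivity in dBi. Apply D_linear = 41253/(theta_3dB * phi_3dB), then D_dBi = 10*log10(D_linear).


D_linear = 41253 / (34.080 * 44.850) = 26.98942
D_dBi = 10 * log10(26.98942) = 14.31 dBi

14.31 dBi
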